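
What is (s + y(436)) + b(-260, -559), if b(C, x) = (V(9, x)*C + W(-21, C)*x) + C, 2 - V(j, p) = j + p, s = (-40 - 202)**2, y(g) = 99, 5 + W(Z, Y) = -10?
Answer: -76732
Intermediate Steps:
W(Z, Y) = -15 (W(Z, Y) = -5 - 10 = -15)
s = 58564 (s = (-242)**2 = 58564)
V(j, p) = 2 - j - p (V(j, p) = 2 - (j + p) = 2 + (-j - p) = 2 - j - p)
b(C, x) = C - 15*x + C*(-7 - x) (b(C, x) = ((2 - 1*9 - x)*C - 15*x) + C = ((2 - 9 - x)*C - 15*x) + C = ((-7 - x)*C - 15*x) + C = (C*(-7 - x) - 15*x) + C = (-15*x + C*(-7 - x)) + C = C - 15*x + C*(-7 - x))
(s + y(436)) + b(-260, -559) = (58564 + 99) + (-260 - 15*(-559) - 1*(-260)*(7 - 559)) = 58663 + (-260 + 8385 - 1*(-260)*(-552)) = 58663 + (-260 + 8385 - 143520) = 58663 - 135395 = -76732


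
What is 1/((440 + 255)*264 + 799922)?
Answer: 1/983402 ≈ 1.0169e-6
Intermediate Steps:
1/((440 + 255)*264 + 799922) = 1/(695*264 + 799922) = 1/(183480 + 799922) = 1/983402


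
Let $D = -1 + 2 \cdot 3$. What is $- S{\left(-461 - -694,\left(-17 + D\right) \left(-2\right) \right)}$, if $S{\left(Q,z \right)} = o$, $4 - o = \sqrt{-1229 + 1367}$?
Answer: $-4 + \sqrt{138} \approx 7.7473$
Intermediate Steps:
$D = 5$ ($D = -1 + 6 = 5$)
$o = 4 - \sqrt{138}$ ($o = 4 - \sqrt{-1229 + 1367} = 4 - \sqrt{138} \approx -7.7473$)
$S{\left(Q,z \right)} = 4 - \sqrt{138}$
$- S{\left(-461 - -694,\left(-17 + D\right) \left(-2\right) \right)} = - (4 - \sqrt{138}) = -4 + \sqrt{138}$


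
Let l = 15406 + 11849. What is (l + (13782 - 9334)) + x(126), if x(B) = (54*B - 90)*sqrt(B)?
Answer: 31703 + 20142*sqrt(14) ≈ 1.0707e+5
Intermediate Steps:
l = 27255
x(B) = sqrt(B)*(-90 + 54*B) (x(B) = (-90 + 54*B)*sqrt(B) = sqrt(B)*(-90 + 54*B))
(l + (13782 - 9334)) + x(126) = (27255 + (13782 - 9334)) + sqrt(126)*(-90 + 54*126) = (27255 + 4448) + (3*sqrt(14))*(-90 + 6804) = 31703 + (3*sqrt(14))*6714 = 31703 + 20142*sqrt(14)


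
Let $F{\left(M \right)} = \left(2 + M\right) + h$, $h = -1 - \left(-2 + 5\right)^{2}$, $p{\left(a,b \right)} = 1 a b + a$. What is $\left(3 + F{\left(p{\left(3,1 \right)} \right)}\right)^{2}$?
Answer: $1$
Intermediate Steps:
$p{\left(a,b \right)} = a + a b$ ($p{\left(a,b \right)} = a b + a = a + a b$)
$h = -10$ ($h = -1 - 3^{2} = -1 - 9 = -10$)
$F{\left(M \right)} = -8 + M$ ($F{\left(M \right)} = \left(2 + M\right) - 10 = -8 + M$)
$\left(3 + F{\left(p{\left(3,1 \right)} \right)}\right)^{2} = \left(3 - \left(8 - 3 \left(1 + 1\right)\right)\right)^{2} = \left(3 + \left(-8 + 3 \cdot 2\right)\right)^{2} = \left(3 + \left(-8 + 6\right)\right)^{2} = \left(3 - 2\right)^{2} = 1^{2} = 1$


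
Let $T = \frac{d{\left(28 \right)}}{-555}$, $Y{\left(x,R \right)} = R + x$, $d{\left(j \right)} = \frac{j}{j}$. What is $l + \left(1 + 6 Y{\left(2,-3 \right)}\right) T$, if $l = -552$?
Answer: $- \frac{61271}{111} \approx -551.99$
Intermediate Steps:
$d{\left(j \right)} = 1$
$T = - \frac{1}{555}$ ($T = 1 \frac{1}{-555} = 1 \left(- \frac{1}{555}\right) = - \frac{1}{555} \approx -0.0018018$)
$l + \left(1 + 6 Y{\left(2,-3 \right)}\right) T = -552 + \left(1 + 6 \left(-3 + 2\right)\right) \left(- \frac{1}{555}\right) = -552 + \left(1 + 6 \left(-1\right)\right) \left(- \frac{1}{555}\right) = -552 + \left(1 - 6\right) \left(- \frac{1}{555}\right) = -552 - - \frac{1}{111} = -552 + \frac{1}{111} = - \frac{61271}{111}$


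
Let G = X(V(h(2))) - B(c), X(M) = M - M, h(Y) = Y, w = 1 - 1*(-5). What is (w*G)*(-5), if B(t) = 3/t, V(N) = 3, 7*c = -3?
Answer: -210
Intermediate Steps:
c = -3/7 (c = (1/7)*(-3) = -3/7 ≈ -0.42857)
w = 6 (w = 1 + 5 = 6)
X(M) = 0
G = 7 (G = 0 - 3/(-3/7) = 0 - 3*(-7)/3 = 0 - 1*(-7) = 0 + 7 = 7)
(w*G)*(-5) = (6*7)*(-5) = 42*(-5) = -210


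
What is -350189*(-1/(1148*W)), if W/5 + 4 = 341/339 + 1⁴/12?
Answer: -16959153/809135 ≈ -20.960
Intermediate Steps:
W = -19735/1356 (W = -20 + 5*(341/339 + 1⁴/12) = -20 + 5*(341*(1/339) + 1*(1/12)) = -20 + 5*(341/339 + 1/12) = -20 + 5*(1477/1356) = -20 + 7385/1356 = -19735/1356 ≈ -14.554)
-350189*(-1/(1148*W)) = -350189/((-1148*(-19735/1356))) = -350189/5663945/339 = -350189*339/5663945 = -16959153/809135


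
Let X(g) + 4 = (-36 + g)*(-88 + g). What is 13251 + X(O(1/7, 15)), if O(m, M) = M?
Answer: 14780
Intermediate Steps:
X(g) = -4 + (-88 + g)*(-36 + g) (X(g) = -4 + (-36 + g)*(-88 + g) = -4 + (-88 + g)*(-36 + g))
13251 + X(O(1/7, 15)) = 13251 + (3164 + 15² - 124*15) = 13251 + (3164 + 225 - 1860) = 13251 + 1529 = 14780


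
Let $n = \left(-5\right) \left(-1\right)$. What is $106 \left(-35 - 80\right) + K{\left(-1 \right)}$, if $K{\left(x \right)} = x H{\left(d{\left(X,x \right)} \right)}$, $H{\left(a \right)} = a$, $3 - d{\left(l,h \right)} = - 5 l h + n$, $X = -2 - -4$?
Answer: $-12178$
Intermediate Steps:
$X = 2$ ($X = -2 + 4 = 2$)
$n = 5$
$d{\left(l,h \right)} = -2 + 5 h l$ ($d{\left(l,h \right)} = 3 - \left(- 5 l h + 5\right) = 3 - \left(- 5 h l + 5\right) = 3 - \left(5 - 5 h l\right) = 3 + \left(-5 + 5 h l\right) = -2 + 5 h l$)
$K{\left(x \right)} = x \left(-2 + 10 x\right)$ ($K{\left(x \right)} = x \left(-2 + 5 x 2\right) = x \left(-2 + 10 x\right)$)
$106 \left(-35 - 80\right) + K{\left(-1 \right)} = 106 \left(-35 - 80\right) + 2 \left(-1\right) \left(-1 + 5 \left(-1\right)\right) = 106 \left(-35 - 80\right) + 2 \left(-1\right) \left(-1 - 5\right) = 106 \left(-115\right) + 2 \left(-1\right) \left(-6\right) = -12190 + 12 = -12178$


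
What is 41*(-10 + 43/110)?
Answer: -43337/110 ≈ -393.97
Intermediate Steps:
41*(-10 + 43/110) = 41*(-1057/110) = -43337/110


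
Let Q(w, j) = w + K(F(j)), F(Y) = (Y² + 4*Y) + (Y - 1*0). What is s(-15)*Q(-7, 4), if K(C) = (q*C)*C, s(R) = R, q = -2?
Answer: 38985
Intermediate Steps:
F(Y) = Y² + 5*Y (F(Y) = (Y² + 4*Y) + (Y + 0) = (Y² + 4*Y) + Y = Y² + 5*Y)
K(C) = -2*C² (K(C) = (-2*C)*C = -2*C²)
Q(w, j) = w - 2*j²*(5 + j)²
s(-15)*Q(-7, 4) = -15*(-7 - 2*4²*(5 + 4)²) = -15*(-7 - 2*16*9²) = -15*(-7 - 2*16*81) = -15*(-7 - 2592) = -15*(-2599) = 38985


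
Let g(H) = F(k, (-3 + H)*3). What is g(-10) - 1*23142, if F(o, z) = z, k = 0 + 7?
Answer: -23181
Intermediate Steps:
k = 7
g(H) = -9 + 3*H (g(H) = (-3 + H)*3 = -9 + 3*H)
g(-10) - 1*23142 = (-9 + 3*(-10)) - 1*23142 = (-9 - 30) - 23142 = -39 - 23142 = -23181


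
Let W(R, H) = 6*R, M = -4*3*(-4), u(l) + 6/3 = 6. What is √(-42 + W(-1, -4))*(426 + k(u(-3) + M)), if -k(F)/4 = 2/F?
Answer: 22144*I*√3/13 ≈ 2950.3*I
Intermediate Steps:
u(l) = 4 (u(l) = -2 + 6 = 4)
M = 48 (M = -12*(-4) = 48)
k(F) = -8/F
√(-42 + W(-1, -4))*(426 + k(u(-3) + M)) = √(-42 + 6*(-1))*(426 - 8/(4 + 48)) = √(-42 - 6)*(426 - 8/52) = √(-48)*(426 - 8*1/52) = (4*I*√3)*(426 - 2/13) = (4*I*√3)*(5536/13) = 22144*I*√3/13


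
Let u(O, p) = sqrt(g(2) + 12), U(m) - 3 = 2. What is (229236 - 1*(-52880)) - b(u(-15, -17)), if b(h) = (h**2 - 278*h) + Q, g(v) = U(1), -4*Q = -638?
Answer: 563879/2 + 278*sqrt(17) ≈ 2.8309e+5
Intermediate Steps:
Q = 319/2 (Q = -1/4*(-638) = 319/2 ≈ 159.50)
U(m) = 5 (U(m) = 3 + 2 = 5)
g(v) = 5
u(O, p) = sqrt(17) (u(O, p) = sqrt(5 + 12) = sqrt(17))
b(h) = 319/2 + h**2 - 278*h (b(h) = (h**2 - 278*h) + 319/2 = 319/2 + h**2 - 278*h)
(229236 - 1*(-52880)) - b(u(-15, -17)) = (229236 - 1*(-52880)) - (319/2 + (sqrt(17))**2 - 278*sqrt(17)) = (229236 + 52880) - (319/2 + 17 - 278*sqrt(17)) = 282116 - (353/2 - 278*sqrt(17)) = 282116 + (-353/2 + 278*sqrt(17)) = 563879/2 + 278*sqrt(17)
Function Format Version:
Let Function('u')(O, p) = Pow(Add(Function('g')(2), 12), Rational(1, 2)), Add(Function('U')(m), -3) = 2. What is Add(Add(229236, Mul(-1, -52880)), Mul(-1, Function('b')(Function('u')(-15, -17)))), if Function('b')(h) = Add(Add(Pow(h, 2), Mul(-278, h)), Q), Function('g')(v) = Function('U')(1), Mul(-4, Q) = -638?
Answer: Add(Rational(563879, 2), Mul(278, Pow(17, Rational(1, 2)))) ≈ 2.8309e+5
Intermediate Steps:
Q = Rational(319, 2) (Q = Mul(Rational(-1, 4), -638) = Rational(319, 2) ≈ 159.50)
Function('U')(m) = 5 (Function('U')(m) = Add(3, 2) = 5)
Function('g')(v) = 5
Function('u')(O, p) = Pow(17, Rational(1, 2)) (Function('u')(O, p) = Pow(Add(5, 12), Rational(1, 2)) = Pow(17, Rational(1, 2)))
Function('b')(h) = Add(Rational(319, 2), Pow(h, 2), Mul(-278, h)) (Function('b')(h) = Add(Add(Pow(h, 2), Mul(-278, h)), Rational(319, 2)) = Add(Rational(319, 2), Pow(h, 2), Mul(-278, h)))
Add(Add(229236, Mul(-1, -52880)), Mul(-1, Function('b')(Function('u')(-15, -17)))) = Add(Add(229236, Mul(-1, -52880)), Mul(-1, Add(Rational(319, 2), Pow(Pow(17, Rational(1, 2)), 2), Mul(-278, Pow(17, Rational(1, 2)))))) = Add(Add(229236, 52880), Mul(-1, Add(Rational(319, 2), 17, Mul(-278, Pow(17, Rational(1, 2)))))) = Add(282116, Mul(-1, Add(Rational(353, 2), Mul(-278, Pow(17, Rational(1, 2)))))) = Add(282116, Add(Rational(-353, 2), Mul(278, Pow(17, Rational(1, 2))))) = Add(Rational(563879, 2), Mul(278, Pow(17, Rational(1, 2))))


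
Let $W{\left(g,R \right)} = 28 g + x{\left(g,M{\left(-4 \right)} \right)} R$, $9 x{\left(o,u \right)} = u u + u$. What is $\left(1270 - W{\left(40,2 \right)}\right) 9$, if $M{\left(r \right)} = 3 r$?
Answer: $1086$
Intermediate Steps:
$x{\left(o,u \right)} = \frac{u}{9} + \frac{u^{2}}{9}$ ($x{\left(o,u \right)} = \frac{u u + u}{9} = \frac{u^{2} + u}{9} = \frac{u + u^{2}}{9} = \frac{u}{9} + \frac{u^{2}}{9}$)
$W{\left(g,R \right)} = 28 g + \frac{44 R}{3}$ ($W{\left(g,R \right)} = 28 g + \frac{3 \left(-4\right) \left(1 + 3 \left(-4\right)\right)}{9} R = 28 g + \frac{1}{9} \left(-12\right) \left(1 - 12\right) R = 28 g + \frac{1}{9} \left(-12\right) \left(-11\right) R = 28 g + \frac{44 R}{3}$)
$\left(1270 - W{\left(40,2 \right)}\right) 9 = \left(1270 - \left(28 \cdot 40 + \frac{44}{3} \cdot 2\right)\right) 9 = \left(1270 - \left(1120 + \frac{88}{3}\right)\right) 9 = \left(1270 - \frac{3448}{3}\right) 9 = \frac{362}{3} \cdot 9 = 1086$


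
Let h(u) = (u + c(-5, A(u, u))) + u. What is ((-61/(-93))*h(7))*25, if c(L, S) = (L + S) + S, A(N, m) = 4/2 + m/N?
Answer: 7625/31 ≈ 245.97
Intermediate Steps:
A(N, m) = 2 + m/N (A(N, m) = 4*(½) + m/N = 2 + m/N)
c(L, S) = L + 2*S
h(u) = 1 + 2*u (h(u) = (u + (-5 + 2*(2 + u/u))) + u = (u + (-5 + 2*(2 + 1))) + u = (u + (-5 + 2*3)) + u = (u + (-5 + 6)) + u = (u + 1) + u = (1 + u) + u = 1 + 2*u)
((-61/(-93))*h(7))*25 = ((-61/(-93))*(1 + 2*7))*25 = ((-61*(-1/93))*(1 + 14))*25 = ((61/93)*15)*25 = (305/31)*25 = 7625/31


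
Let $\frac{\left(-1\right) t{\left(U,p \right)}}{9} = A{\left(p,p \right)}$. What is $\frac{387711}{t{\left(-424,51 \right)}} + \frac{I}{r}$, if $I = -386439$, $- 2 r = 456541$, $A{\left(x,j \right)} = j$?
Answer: $- \frac{19627912961}{23283591} \approx -842.99$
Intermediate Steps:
$r = - \frac{456541}{2}$ ($r = \left(- \frac{1}{2}\right) 456541 = - \frac{456541}{2} \approx -2.2827 \cdot 10^{5}$)
$t{\left(U,p \right)} = - 9 p$
$\frac{387711}{t{\left(-424,51 \right)}} + \frac{I}{r} = \frac{387711}{\left(-9\right) 51} - \frac{386439}{- \frac{456541}{2}} = \frac{387711}{-459} - - \frac{772878}{456541} = 387711 \left(- \frac{1}{459}\right) + \frac{772878}{456541} = - \frac{43079}{51} + \frac{772878}{456541} = - \frac{19627912961}{23283591}$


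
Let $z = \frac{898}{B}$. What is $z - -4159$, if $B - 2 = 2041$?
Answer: $\frac{8497735}{2043} \approx 4159.4$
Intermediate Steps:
$B = 2043$ ($B = 2 + 2041 = 2043$)
$z = \frac{898}{2043} \approx 0.43955$
$z - -4159 = \frac{898}{2043} - -4159 = \frac{898}{2043} + 4159 = \frac{8497735}{2043}$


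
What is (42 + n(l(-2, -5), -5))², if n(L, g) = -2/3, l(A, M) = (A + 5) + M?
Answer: 15376/9 ≈ 1708.4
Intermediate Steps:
l(A, M) = 5 + A + M (l(A, M) = (5 + A) + M = 5 + A + M)
n(L, g) = -⅔ (n(L, g) = -2/3 = -1*⅔ = -⅔)
(42 + n(l(-2, -5), -5))² = (42 - ⅔)² = (124/3)² = 15376/9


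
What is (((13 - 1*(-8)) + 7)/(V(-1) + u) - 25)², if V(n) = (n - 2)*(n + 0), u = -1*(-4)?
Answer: 441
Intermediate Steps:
u = 4
V(n) = n*(-2 + n) (V(n) = (-2 + n)*n = n*(-2 + n))
(((13 - 1*(-8)) + 7)/(V(-1) + u) - 25)² = (((13 - 1*(-8)) + 7)/(-(-2 - 1) + 4) - 25)² = (((13 + 8) + 7)/(-1*(-3) + 4) - 25)² = ((21 + 7)/(3 + 4) - 25)² = (28/7 - 25)² = (28*(⅐) - 25)² = (4 - 25)² = (-21)² = 441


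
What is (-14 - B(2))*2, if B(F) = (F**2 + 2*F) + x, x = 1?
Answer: -46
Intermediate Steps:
B(F) = 1 + F**2 + 2*F (B(F) = (F**2 + 2*F) + 1 = 1 + F**2 + 2*F)
(-14 - B(2))*2 = (-14 - (1 + 2**2 + 2*2))*2 = (-14 - (1 + 4 + 4))*2 = (-14 - 1*9)*2 = (-14 - 9)*2 = -23*2 = -46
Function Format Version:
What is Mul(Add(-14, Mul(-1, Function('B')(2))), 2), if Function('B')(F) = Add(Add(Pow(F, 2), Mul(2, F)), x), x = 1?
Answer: -46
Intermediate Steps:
Function('B')(F) = Add(1, Pow(F, 2), Mul(2, F)) (Function('B')(F) = Add(Add(Pow(F, 2), Mul(2, F)), 1) = Add(1, Pow(F, 2), Mul(2, F)))
Mul(Add(-14, Mul(-1, Function('B')(2))), 2) = Mul(Add(-14, Mul(-1, Add(1, Pow(2, 2), Mul(2, 2)))), 2) = Mul(Add(-14, Mul(-1, Add(1, 4, 4))), 2) = Mul(Add(-14, Mul(-1, 9)), 2) = Mul(Add(-14, -9), 2) = Mul(-23, 2) = -46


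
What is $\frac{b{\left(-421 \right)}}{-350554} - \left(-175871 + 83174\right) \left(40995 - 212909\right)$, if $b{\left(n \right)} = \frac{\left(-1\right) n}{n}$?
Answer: $- \frac{5586397715580131}{350554} \approx -1.5936 \cdot 10^{10}$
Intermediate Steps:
$b{\left(n \right)} = -1$
$\frac{b{\left(-421 \right)}}{-350554} - \left(-175871 + 83174\right) \left(40995 - 212909\right) = - \frac{1}{-350554} - \left(-175871 + 83174\right) \left(40995 - 212909\right) = \left(-1\right) \left(- \frac{1}{350554}\right) - \left(-92697\right) \left(-171914\right) = \frac{1}{350554} - 15935912058 = - \frac{5586397715580131}{350554}$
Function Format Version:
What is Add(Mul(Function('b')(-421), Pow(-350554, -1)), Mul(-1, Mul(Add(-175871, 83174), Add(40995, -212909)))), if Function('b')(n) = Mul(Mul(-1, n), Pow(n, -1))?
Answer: Rational(-5586397715580131, 350554) ≈ -1.5936e+10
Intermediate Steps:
Function('b')(n) = -1
Add(Mul(Function('b')(-421), Pow(-350554, -1)), Mul(-1, Mul(Add(-175871, 83174), Add(40995, -212909)))) = Add(Mul(-1, Pow(-350554, -1)), Mul(-1, Mul(Add(-175871, 83174), Add(40995, -212909)))) = Add(Mul(-1, Rational(-1, 350554)), Mul(-1, Mul(-92697, -171914))) = Add(Rational(1, 350554), Mul(-1, 15935912058)) = Add(Rational(1, 350554), -15935912058) = Rational(-5586397715580131, 350554)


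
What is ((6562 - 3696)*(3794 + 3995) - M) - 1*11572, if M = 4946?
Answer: 22306756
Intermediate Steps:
((6562 - 3696)*(3794 + 3995) - M) - 1*11572 = ((6562 - 3696)*(3794 + 3995) - 1*4946) - 1*11572 = (2866*7789 - 4946) - 11572 = (22323274 - 4946) - 11572 = 22318328 - 11572 = 22306756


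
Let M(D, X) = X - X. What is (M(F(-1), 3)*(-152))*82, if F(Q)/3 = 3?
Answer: 0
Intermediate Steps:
F(Q) = 9 (F(Q) = 3*3 = 9)
M(D, X) = 0
(M(F(-1), 3)*(-152))*82 = (0*(-152))*82 = 0*82 = 0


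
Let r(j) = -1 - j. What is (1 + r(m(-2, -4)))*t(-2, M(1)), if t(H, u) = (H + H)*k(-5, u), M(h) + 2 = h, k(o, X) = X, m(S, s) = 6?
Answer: -24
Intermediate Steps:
M(h) = -2 + h
t(H, u) = 2*H*u (t(H, u) = (H + H)*u = (2*H)*u = 2*H*u)
(1 + r(m(-2, -4)))*t(-2, M(1)) = (1 + (-1 - 1*6))*(2*(-2)*(-2 + 1)) = (1 + (-1 - 6))*(2*(-2)*(-1)) = (1 - 7)*4 = -6*4 = -24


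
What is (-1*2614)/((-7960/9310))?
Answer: 1216817/398 ≈ 3057.3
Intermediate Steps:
(-1*2614)/((-7960/9310)) = -2614/((-7960*1/9310)) = -2614/(-796/931) = -2614*(-931/796) = 1216817/398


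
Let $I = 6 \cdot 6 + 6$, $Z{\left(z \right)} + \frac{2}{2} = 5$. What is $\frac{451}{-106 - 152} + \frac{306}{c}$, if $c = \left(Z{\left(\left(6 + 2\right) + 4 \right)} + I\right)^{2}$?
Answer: $- \frac{109421}{68241} \approx -1.6034$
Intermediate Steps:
$Z{\left(z \right)} = 4$ ($Z{\left(z \right)} = -1 + 5 = 4$)
$I = 42$ ($I = 36 + 6 = 42$)
$c = 2116$ ($c = \left(4 + 42\right)^{2} = 46^{2} = 2116$)
$\frac{451}{-106 - 152} + \frac{306}{c} = \frac{451}{-106 - 152} + \frac{306}{2116} = \frac{451}{-106 - 152} + 306 \cdot \frac{1}{2116} = \frac{451}{-258} + \frac{153}{1058} = 451 \left(- \frac{1}{258}\right) + \frac{153}{1058} = - \frac{451}{258} + \frac{153}{1058} = - \frac{109421}{68241}$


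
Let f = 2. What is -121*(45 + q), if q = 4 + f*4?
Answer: -6897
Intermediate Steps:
q = 12 (q = 4 + 2*4 = 4 + 8 = 12)
-121*(45 + q) = -121*(45 + 12) = -121*57 = -6897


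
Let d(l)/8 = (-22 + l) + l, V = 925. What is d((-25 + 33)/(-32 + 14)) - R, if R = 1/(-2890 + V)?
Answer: -1079437/5895 ≈ -183.11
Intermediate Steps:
d(l) = -176 + 16*l (d(l) = 8*((-22 + l) + l) = 8*(-22 + 2*l) = -176 + 16*l)
R = -1/1965 (R = 1/(-2890 + 925) = 1/(-1965) = -1/1965 ≈ -0.00050891)
d((-25 + 33)/(-32 + 14)) - R = (-176 + 16*((-25 + 33)/(-32 + 14))) - 1*(-1/1965) = (-176 + 16*(8/(-18))) + 1/1965 = (-176 + 16*(8*(-1/18))) + 1/1965 = (-176 + 16*(-4/9)) + 1/1965 = (-176 - 64/9) + 1/1965 = -1648/9 + 1/1965 = -1079437/5895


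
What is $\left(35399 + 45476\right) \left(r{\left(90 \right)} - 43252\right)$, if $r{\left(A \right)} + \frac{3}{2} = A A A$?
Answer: $\frac{110919496375}{2} \approx 5.546 \cdot 10^{10}$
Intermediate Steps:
$r{\left(A \right)} = - \frac{3}{2} + A^{3}$ ($r{\left(A \right)} = - \frac{3}{2} + A A A = - \frac{3}{2} + A^{2} A = - \frac{3}{2} + A^{3}$)
$\left(35399 + 45476\right) \left(r{\left(90 \right)} - 43252\right) = \left(35399 + 45476\right) \left(\left(- \frac{3}{2} + 90^{3}\right) - 43252\right) = 80875 \left(\left(- \frac{3}{2} + 729000\right) - 43252\right) = 80875 \left(\frac{1457997}{2} - 43252\right) = 80875 \cdot \frac{1371493}{2} = \frac{110919496375}{2}$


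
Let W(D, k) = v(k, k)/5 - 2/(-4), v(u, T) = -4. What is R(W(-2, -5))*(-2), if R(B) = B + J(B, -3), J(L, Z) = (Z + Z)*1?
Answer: 63/5 ≈ 12.600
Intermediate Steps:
J(L, Z) = 2*Z (J(L, Z) = (2*Z)*1 = 2*Z)
W(D, k) = -3/10 (W(D, k) = -4/5 - 2/(-4) = -4*⅕ - 2*(-¼) = -⅘ + ½ = -3/10)
R(B) = -6 + B (R(B) = B + 2*(-3) = B - 6 = -6 + B)
R(W(-2, -5))*(-2) = (-6 - 3/10)*(-2) = -63/10*(-2) = 63/5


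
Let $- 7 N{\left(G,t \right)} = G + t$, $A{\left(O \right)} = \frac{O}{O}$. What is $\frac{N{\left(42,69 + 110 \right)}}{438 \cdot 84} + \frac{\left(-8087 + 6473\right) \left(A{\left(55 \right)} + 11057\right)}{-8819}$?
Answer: $\frac{4596543435929}{2271280536} \approx 2023.8$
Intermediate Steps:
$A{\left(O \right)} = 1$
$N{\left(G,t \right)} = - \frac{G}{7} - \frac{t}{7}$ ($N{\left(G,t \right)} = - \frac{G + t}{7} = - \frac{G}{7} - \frac{t}{7}$)
$\frac{N{\left(42,69 + 110 \right)}}{438 \cdot 84} + \frac{\left(-8087 + 6473\right) \left(A{\left(55 \right)} + 11057\right)}{-8819} = \frac{\left(- \frac{1}{7}\right) 42 - \frac{69 + 110}{7}}{438 \cdot 84} + \frac{\left(-8087 + 6473\right) \left(1 + 11057\right)}{-8819} = \frac{-6 - \frac{179}{7}}{36792} + \left(-1614\right) 11058 \left(- \frac{1}{8819}\right) = \left(-6 - \frac{179}{7}\right) \frac{1}{36792} - - \frac{17847612}{8819} = \left(- \frac{221}{7}\right) \frac{1}{36792} + \frac{17847612}{8819} = - \frac{221}{257544} + \frac{17847612}{8819} = \frac{4596543435929}{2271280536}$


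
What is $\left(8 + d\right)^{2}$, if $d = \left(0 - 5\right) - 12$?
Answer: $81$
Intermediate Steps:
$d = -17$ ($d = \left(0 - 5\right) - 12 = -5 - 12 = -17$)
$\left(8 + d\right)^{2} = \left(8 - 17\right)^{2} = \left(-9\right)^{2} = 81$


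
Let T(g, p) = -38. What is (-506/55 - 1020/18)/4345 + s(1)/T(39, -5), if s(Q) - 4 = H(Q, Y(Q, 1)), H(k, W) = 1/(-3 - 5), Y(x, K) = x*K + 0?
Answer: -2320777/19813200 ≈ -0.11713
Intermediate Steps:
Y(x, K) = K*x (Y(x, K) = K*x + 0 = K*x)
H(k, W) = -1/8 (H(k, W) = 1/(-8) = -1/8)
s(Q) = 31/8 (s(Q) = 4 - 1/8 = 31/8)
(-506/55 - 1020/18)/4345 + s(1)/T(39, -5) = (-506/55 - 1020/18)/4345 + (31/8)/(-38) = (-506*1/55 - 1020*1/18)*(1/4345) + (31/8)*(-1/38) = (-46/5 - 170/3)*(1/4345) - 31/304 = -988/15*1/4345 - 31/304 = -988/65175 - 31/304 = -2320777/19813200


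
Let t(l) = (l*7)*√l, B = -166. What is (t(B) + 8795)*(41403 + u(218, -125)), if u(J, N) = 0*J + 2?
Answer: 364156975 - 48112610*I*√166 ≈ 3.6416e+8 - 6.1989e+8*I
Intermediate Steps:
u(J, N) = 2 (u(J, N) = 0 + 2 = 2)
t(l) = 7*l^(3/2) (t(l) = (7*l)*√l = 7*l^(3/2))
(t(B) + 8795)*(41403 + u(218, -125)) = (7*(-166)^(3/2) + 8795)*(41403 + 2) = (7*(-166*I*√166) + 8795)*41405 = (-1162*I*√166 + 8795)*41405 = (8795 - 1162*I*√166)*41405 = 364156975 - 48112610*I*√166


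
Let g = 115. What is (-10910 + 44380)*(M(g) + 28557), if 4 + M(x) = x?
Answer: 959517960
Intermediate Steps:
M(x) = -4 + x
(-10910 + 44380)*(M(g) + 28557) = (-10910 + 44380)*((-4 + 115) + 28557) = 33470*(111 + 28557) = 33470*28668 = 959517960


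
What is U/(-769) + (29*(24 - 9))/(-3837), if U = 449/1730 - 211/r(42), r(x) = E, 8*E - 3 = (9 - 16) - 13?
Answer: -7024111617/28926234910 ≈ -0.24283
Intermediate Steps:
E = -17/8 (E = 3/8 + ((9 - 16) - 13)/8 = 3/8 + (-7 - 13)/8 = 3/8 + (⅛)*(-20) = 3/8 - 5/2 = -17/8 ≈ -2.1250)
r(x) = -17/8
U = 2927873/29410 (U = 449/1730 - 211/(-17/8) = 449*(1/1730) - 211*(-8/17) = 449/1730 + 1688/17 = 2927873/29410 ≈ 99.554)
U/(-769) + (29*(24 - 9))/(-3837) = (2927873/29410)/(-769) + (29*(24 - 9))/(-3837) = (2927873/29410)*(-1/769) + (29*15)*(-1/3837) = -2927873/22616290 + 435*(-1/3837) = -2927873/22616290 - 145/1279 = -7024111617/28926234910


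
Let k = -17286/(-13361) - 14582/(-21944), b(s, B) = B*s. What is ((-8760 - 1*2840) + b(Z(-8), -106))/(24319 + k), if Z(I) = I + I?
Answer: -1451895618368/3565376893591 ≈ -0.40722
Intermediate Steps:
Z(I) = 2*I
k = 287077043/146596892 (k = -17286*(-1/13361) - 14582*(-1/21944) = 17286/13361 + 7291/10972 = 287077043/146596892 ≈ 1.9583)
((-8760 - 1*2840) + b(Z(-8), -106))/(24319 + k) = ((-8760 - 1*2840) - 212*(-8))/(24319 + 287077043/146596892) = ((-8760 - 2840) - 106*(-16))/(3565376893591/146596892) = (-11600 + 1696)*(146596892/3565376893591) = -9904*146596892/3565376893591 = -1451895618368/3565376893591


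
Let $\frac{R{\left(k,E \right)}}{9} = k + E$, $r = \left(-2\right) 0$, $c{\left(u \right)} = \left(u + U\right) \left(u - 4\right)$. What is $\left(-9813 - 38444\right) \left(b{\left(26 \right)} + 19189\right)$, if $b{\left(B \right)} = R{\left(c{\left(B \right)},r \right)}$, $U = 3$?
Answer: $-1203095267$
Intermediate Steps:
$c{\left(u \right)} = \left(-4 + u\right) \left(3 + u\right)$ ($c{\left(u \right)} = \left(u + 3\right) \left(u - 4\right) = \left(3 + u\right) \left(-4 + u\right) = \left(-4 + u\right) \left(3 + u\right)$)
$r = 0$
$R{\left(k,E \right)} = 9 E + 9 k$ ($R{\left(k,E \right)} = 9 \left(k + E\right) = 9 \left(E + k\right) = 9 E + 9 k$)
$b{\left(B \right)} = -108 - 9 B + 9 B^{2}$ ($b{\left(B \right)} = 9 \cdot 0 + 9 \left(-12 + B^{2} - B\right) = 0 - \left(108 - 9 B^{2} + 9 B\right) = -108 - 9 B + 9 B^{2}$)
$\left(-9813 - 38444\right) \left(b{\left(26 \right)} + 19189\right) = \left(-9813 - 38444\right) \left(\left(-108 - 234 + 9 \cdot 26^{2}\right) + 19189\right) = - 48257 \left(\left(-108 - 234 + 9 \cdot 676\right) + 19189\right) = - 48257 \left(\left(-108 - 234 + 6084\right) + 19189\right) = - 48257 \left(5742 + 19189\right) = \left(-48257\right) 24931 = -1203095267$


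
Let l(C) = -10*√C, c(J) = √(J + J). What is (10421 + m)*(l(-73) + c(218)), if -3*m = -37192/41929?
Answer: 2621727038*√109/125787 - 13108635190*I*√73/125787 ≈ 2.176e+5 - 8.904e+5*I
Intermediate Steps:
m = 37192/125787 (m = -(-37192)/(3*41929) = -⅓*(-37192/41929) = 37192/125787 ≈ 0.29567)
c(J) = √2*√J (c(J) = √(2*J) = √2*√J)
(10421 + m)*(l(-73) + c(218)) = (10421 + 37192/125787)*(-10*I*√73 + √2*√218) = 1310863519*(-10*I*√73 + 2*√109)/125787 = 1310863519*(2*√109 - 10*I*√73)/125787 = 2621727038*√109/125787 - 13108635190*I*√73/125787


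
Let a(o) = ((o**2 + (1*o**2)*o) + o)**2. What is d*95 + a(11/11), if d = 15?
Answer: 1434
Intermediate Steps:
a(o) = (o + o**2 + o**3)**2 (a(o) = ((o**2 + o**2*o) + o)**2 = ((o**2 + o**3) + o)**2 = (o + o**2 + o**3)**2)
d*95 + a(11/11) = 15*95 + (11/11)**2*(1 + 11/11 + (11/11)**2)**2 = 1425 + (11*(1/11))**2*(1 + 11*(1/11) + (11*(1/11))**2)**2 = 1425 + 1**2*(1 + 1 + 1**2)**2 = 1425 + 1*(1 + 1 + 1)**2 = 1425 + 1*3**2 = 1425 + 1*9 = 1425 + 9 = 1434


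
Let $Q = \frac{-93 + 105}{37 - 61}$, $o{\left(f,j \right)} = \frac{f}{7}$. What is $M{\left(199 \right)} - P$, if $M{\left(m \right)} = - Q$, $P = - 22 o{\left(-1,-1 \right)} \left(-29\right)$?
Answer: $\frac{1283}{14} \approx 91.643$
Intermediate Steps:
$o{\left(f,j \right)} = \frac{f}{7}$ ($o{\left(f,j \right)} = f \frac{1}{7} = \frac{f}{7}$)
$P = - \frac{638}{7}$ ($P = - 22 \cdot \frac{1}{7} \left(-1\right) \left(-29\right) = \left(-22\right) \left(- \frac{1}{7}\right) \left(-29\right) = \frac{22}{7} \left(-29\right) = - \frac{638}{7} \approx -91.143$)
$Q = - \frac{1}{2}$ ($Q = \frac{12}{-24} = 12 \left(- \frac{1}{24}\right) = - \frac{1}{2} \approx -0.5$)
$M{\left(m \right)} = \frac{1}{2}$ ($M{\left(m \right)} = \left(-1\right) \left(- \frac{1}{2}\right) = \frac{1}{2}$)
$M{\left(199 \right)} - P = \frac{1}{2} - - \frac{638}{7} = \frac{1}{2} + \frac{638}{7} = \frac{1283}{14}$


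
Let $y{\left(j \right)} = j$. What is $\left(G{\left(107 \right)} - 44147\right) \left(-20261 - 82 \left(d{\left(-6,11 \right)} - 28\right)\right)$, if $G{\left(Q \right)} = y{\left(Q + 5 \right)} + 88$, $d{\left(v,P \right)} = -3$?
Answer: $778696893$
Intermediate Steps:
$G{\left(Q \right)} = 93 + Q$ ($G{\left(Q \right)} = \left(Q + 5\right) + 88 = \left(5 + Q\right) + 88 = 93 + Q$)
$\left(G{\left(107 \right)} - 44147\right) \left(-20261 - 82 \left(d{\left(-6,11 \right)} - 28\right)\right) = \left(\left(93 + 107\right) - 44147\right) \left(-20261 - 82 \left(-3 - 28\right)\right) = \left(200 - 44147\right) \left(-20261 - -2542\right) = - 43947 \left(-20261 + 2542\right) = \left(-43947\right) \left(-17719\right) = 778696893$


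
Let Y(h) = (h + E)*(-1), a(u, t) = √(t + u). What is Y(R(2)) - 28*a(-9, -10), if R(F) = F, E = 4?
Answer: -6 - 28*I*√19 ≈ -6.0 - 122.05*I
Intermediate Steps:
Y(h) = -4 - h (Y(h) = (h + 4)*(-1) = (4 + h)*(-1) = -4 - h)
Y(R(2)) - 28*a(-9, -10) = (-4 - 1*2) - 28*√(-10 - 9) = (-4 - 2) - 28*I*√19 = -6 - 28*I*√19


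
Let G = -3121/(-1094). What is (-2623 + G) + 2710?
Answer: 98299/1094 ≈ 89.853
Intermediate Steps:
G = 3121/1094 (G = -3121*(-1/1094) = 3121/1094 ≈ 2.8528)
(-2623 + G) + 2710 = (-2623 + 3121/1094) + 2710 = -2866441/1094 + 2710 = 98299/1094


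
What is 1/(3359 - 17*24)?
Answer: 1/2951 ≈ 0.00033887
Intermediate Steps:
1/(3359 - 17*24) = 1/(3359 - 408) = 1/2951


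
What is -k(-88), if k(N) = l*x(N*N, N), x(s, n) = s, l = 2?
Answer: -15488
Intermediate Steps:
k(N) = 2*N**2 (k(N) = 2*(N*N) = 2*N**2)
-k(-88) = -2*(-88)**2 = -2*7744 = -1*15488 = -15488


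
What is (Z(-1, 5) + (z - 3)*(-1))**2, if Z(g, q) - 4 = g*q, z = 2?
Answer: 0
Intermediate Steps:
Z(g, q) = 4 + g*q
(Z(-1, 5) + (z - 3)*(-1))**2 = ((4 - 1*5) + (2 - 3)*(-1))**2 = ((4 - 5) - 1*(-1))**2 = (-1 + 1)**2 = 0**2 = 0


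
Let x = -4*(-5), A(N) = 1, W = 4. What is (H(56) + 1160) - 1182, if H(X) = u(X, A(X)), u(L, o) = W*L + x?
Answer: 222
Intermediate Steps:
x = 20
u(L, o) = 20 + 4*L (u(L, o) = 4*L + 20 = 20 + 4*L)
H(X) = 20 + 4*X
(H(56) + 1160) - 1182 = ((20 + 4*56) + 1160) - 1182 = ((20 + 224) + 1160) - 1182 = (244 + 1160) - 1182 = 1404 - 1182 = 222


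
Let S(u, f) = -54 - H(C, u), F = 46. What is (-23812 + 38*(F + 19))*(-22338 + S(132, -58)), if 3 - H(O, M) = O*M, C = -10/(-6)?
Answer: 473258850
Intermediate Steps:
C = 5/3 (C = -10*(-1/6) = 5/3 ≈ 1.6667)
H(O, M) = 3 - M*O (H(O, M) = 3 - O*M = 3 - M*O)
S(u, f) = -57 + 5*u/3 (S(u, f) = -54 - (3 - 1*u*5/3) = -54 - (3 - 5*u/3) = -54 + (-3 + 5*u/3) = -57 + 5*u/3)
(-23812 + 38*(F + 19))*(-22338 + S(132, -58)) = (-23812 + 38*(46 + 19))*(-22338 + (-57 + (5/3)*132)) = (-23812 + 38*65)*(-22338 + (-57 + 220)) = (-23812 + 2470)*(-22338 + 163) = -21342*(-22175) = 473258850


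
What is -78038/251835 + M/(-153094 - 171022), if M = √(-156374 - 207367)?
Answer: -78038/251835 - I*√363741/324116 ≈ -0.30988 - 0.0018608*I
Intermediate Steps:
M = I*√363741 (M = √(-363741) = I*√363741 ≈ 603.11*I)
-78038/251835 + M/(-153094 - 171022) = -78038/251835 + (I*√363741)/(-153094 - 171022) = -78038*1/251835 + (I*√363741)/(-324116) = -78038/251835 + (I*√363741)*(-1/324116) = -78038/251835 - I*√363741/324116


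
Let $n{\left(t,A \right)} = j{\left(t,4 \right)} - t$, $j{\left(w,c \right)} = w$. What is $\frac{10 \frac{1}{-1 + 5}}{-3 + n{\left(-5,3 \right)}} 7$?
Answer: $- \frac{35}{6} \approx -5.8333$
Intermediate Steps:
$n{\left(t,A \right)} = 0$ ($n{\left(t,A \right)} = t - t = 0$)
$\frac{10 \frac{1}{-1 + 5}}{-3 + n{\left(-5,3 \right)}} 7 = \frac{10 \frac{1}{-1 + 5}}{-3 + 0} \cdot 7 = \frac{10 \cdot \frac{1}{4}}{-3} \cdot 7 = - \frac{10 \cdot \frac{1}{4}}{3} \cdot 7 = \left(- \frac{1}{3}\right) \frac{5}{2} \cdot 7 = \left(- \frac{5}{6}\right) 7 = - \frac{35}{6}$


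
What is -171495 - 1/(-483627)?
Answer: -82939612364/483627 ≈ -1.7150e+5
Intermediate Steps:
-171495 - 1/(-483627) = -171495 - 1*(-1/483627) = -171495 + 1/483627 = -82939612364/483627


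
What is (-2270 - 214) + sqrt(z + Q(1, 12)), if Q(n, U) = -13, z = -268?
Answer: -2484 + I*sqrt(281) ≈ -2484.0 + 16.763*I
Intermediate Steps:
(-2270 - 214) + sqrt(z + Q(1, 12)) = (-2270 - 214) + sqrt(-268 - 13) = -2484 + sqrt(-281) = -2484 + I*sqrt(281)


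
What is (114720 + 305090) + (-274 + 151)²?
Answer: 434939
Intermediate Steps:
(114720 + 305090) + (-274 + 151)² = 419810 + (-123)² = 419810 + 15129 = 434939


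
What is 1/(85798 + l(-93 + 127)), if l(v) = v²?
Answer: 1/86954 ≈ 1.1500e-5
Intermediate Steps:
1/(85798 + l(-93 + 127)) = 1/(85798 + (-93 + 127)²) = 1/(85798 + 34²) = 1/(85798 + 1156) = 1/86954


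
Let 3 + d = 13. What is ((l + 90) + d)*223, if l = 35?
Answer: 30105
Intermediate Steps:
d = 10 (d = -3 + 13 = 10)
((l + 90) + d)*223 = ((35 + 90) + 10)*223 = (125 + 10)*223 = 135*223 = 30105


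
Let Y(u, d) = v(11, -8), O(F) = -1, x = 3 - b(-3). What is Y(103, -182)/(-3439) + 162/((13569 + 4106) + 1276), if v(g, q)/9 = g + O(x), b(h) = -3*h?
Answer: -382824/21724163 ≈ -0.017622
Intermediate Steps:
x = -6 (x = 3 - (-3)*(-3) = 3 - 1*9 = 3 - 9 = -6)
v(g, q) = -9 + 9*g (v(g, q) = 9*(g - 1) = 9*(-1 + g) = -9 + 9*g)
Y(u, d) = 90 (Y(u, d) = -9 + 9*11 = -9 + 99 = 90)
Y(103, -182)/(-3439) + 162/((13569 + 4106) + 1276) = 90/(-3439) + 162/((13569 + 4106) + 1276) = 90*(-1/3439) + 162/(17675 + 1276) = -90/3439 + 162/18951 = -90/3439 + 162*(1/18951) = -90/3439 + 54/6317 = -382824/21724163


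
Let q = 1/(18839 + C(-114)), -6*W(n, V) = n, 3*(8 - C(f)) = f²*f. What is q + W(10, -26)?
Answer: -2563472/1538085 ≈ -1.6667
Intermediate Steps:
C(f) = 8 - f³/3 (C(f) = 8 - f²*f/3 = 8 - f³/3)
W(n, V) = -n/6
q = 1/512695 (q = 1/(18839 + (8 - ⅓*(-114)³)) = 1/(18839 + (8 - ⅓*(-1481544))) = 1/(18839 + (8 + 493848)) = 1/(18839 + 493856) = 1/512695 ≈ 1.9505e-6)
q + W(10, -26) = 1/512695 - ⅙*10 = 1/512695 - 5/3 = -2563472/1538085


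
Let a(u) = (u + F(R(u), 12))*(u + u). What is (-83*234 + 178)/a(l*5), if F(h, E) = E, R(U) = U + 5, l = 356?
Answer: -4811/1594880 ≈ -0.0030165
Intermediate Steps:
R(U) = 5 + U
a(u) = 2*u*(12 + u) (a(u) = (u + 12)*(u + u) = (12 + u)*(2*u) = 2*u*(12 + u))
(-83*234 + 178)/a(l*5) = (-83*234 + 178)/((2*(356*5)*(12 + 356*5))) = (-19422 + 178)/((2*1780*(12 + 1780))) = -19244/(2*1780*1792) = -19244/6379520 = -19244*1/6379520 = -4811/1594880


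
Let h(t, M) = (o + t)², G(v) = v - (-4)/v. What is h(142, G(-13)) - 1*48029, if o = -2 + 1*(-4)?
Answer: -29533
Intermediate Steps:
o = -6 (o = -2 - 4 = -6)
G(v) = v + 4/v
h(t, M) = (-6 + t)²
h(142, G(-13)) - 1*48029 = (-6 + 142)² - 1*48029 = 136² - 48029 = 18496 - 48029 = -29533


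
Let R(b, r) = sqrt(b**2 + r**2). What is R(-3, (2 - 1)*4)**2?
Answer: 25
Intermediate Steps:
R(-3, (2 - 1)*4)**2 = (sqrt((-3)**2 + ((2 - 1)*4)**2))**2 = (sqrt(9 + (1*4)**2))**2 = (sqrt(9 + 4**2))**2 = (sqrt(9 + 16))**2 = (sqrt(25))**2 = 5**2 = 25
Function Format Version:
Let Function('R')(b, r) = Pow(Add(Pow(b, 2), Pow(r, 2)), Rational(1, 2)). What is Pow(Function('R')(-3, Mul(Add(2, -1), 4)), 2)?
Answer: 25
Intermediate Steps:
Pow(Function('R')(-3, Mul(Add(2, -1), 4)), 2) = Pow(Pow(Add(Pow(-3, 2), Pow(Mul(Add(2, -1), 4), 2)), Rational(1, 2)), 2) = Pow(Pow(Add(9, Pow(Mul(1, 4), 2)), Rational(1, 2)), 2) = Pow(Pow(Add(9, Pow(4, 2)), Rational(1, 2)), 2) = Pow(Pow(Add(9, 16), Rational(1, 2)), 2) = Pow(Pow(25, Rational(1, 2)), 2) = Pow(5, 2) = 25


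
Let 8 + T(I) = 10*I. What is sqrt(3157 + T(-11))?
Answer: sqrt(3039) ≈ 55.127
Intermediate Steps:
T(I) = -8 + 10*I
sqrt(3157 + T(-11)) = sqrt(3157 + (-8 + 10*(-11))) = sqrt(3157 + (-8 - 110)) = sqrt(3157 - 118) = sqrt(3039)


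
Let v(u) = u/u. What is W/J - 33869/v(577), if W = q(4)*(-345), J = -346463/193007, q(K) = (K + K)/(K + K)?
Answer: -11667767932/346463 ≈ -33677.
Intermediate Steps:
q(K) = 1 (q(K) = (2*K)/((2*K)) = (2*K)*(1/(2*K)) = 1)
J = -346463/193007 (J = -346463*1/193007 = -346463/193007 ≈ -1.7951)
W = -345 (W = 1*(-345) = -345)
v(u) = 1
W/J - 33869/v(577) = -345/(-346463/193007) - 33869/1 = -345*(-193007/346463) - 33869*1 = 66587415/346463 - 33869 = -11667767932/346463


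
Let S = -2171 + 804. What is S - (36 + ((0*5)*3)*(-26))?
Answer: -1403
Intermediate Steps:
S = -1367
S - (36 + ((0*5)*3)*(-26)) = -1367 - (36 + ((0*5)*3)*(-26)) = -1367 - (36 + (0*3)*(-26)) = -1367 - (36 + 0*(-26)) = -1367 - (36 + 0) = -1367 - 1*36 = -1367 - 36 = -1403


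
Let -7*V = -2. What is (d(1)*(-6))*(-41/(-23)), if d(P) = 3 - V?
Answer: -4674/161 ≈ -29.031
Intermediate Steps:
V = 2/7 (V = -⅐*(-2) = 2/7 ≈ 0.28571)
d(P) = 19/7 (d(P) = 3 - 1*2/7 = 3 - 2/7 = 19/7)
(d(1)*(-6))*(-41/(-23)) = ((19/7)*(-6))*(-41/(-23)) = -(-4674)*(-1)/(7*23) = -114/7*41/23 = -4674/161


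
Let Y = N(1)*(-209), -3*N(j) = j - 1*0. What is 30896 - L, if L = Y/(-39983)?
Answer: 3705944513/119949 ≈ 30896.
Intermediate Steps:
N(j) = -j/3 (N(j) = -(j - 1*0)/3 = -(j + 0)/3 = -j/3)
Y = 209/3 (Y = -⅓*1*(-209) = -⅓*(-209) = 209/3 ≈ 69.667)
L = -209/119949 (L = (209/3)/(-39983) = (209/3)*(-1/39983) = -209/119949 ≈ -0.0017424)
30896 - L = 30896 - 1*(-209/119949) = 30896 + 209/119949 = 3705944513/119949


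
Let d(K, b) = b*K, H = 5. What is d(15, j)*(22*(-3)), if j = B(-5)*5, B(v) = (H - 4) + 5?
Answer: -29700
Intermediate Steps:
B(v) = 6 (B(v) = (5 - 4) + 5 = 1 + 5 = 6)
j = 30 (j = 6*5 = 30)
d(K, b) = K*b
d(15, j)*(22*(-3)) = (15*30)*(22*(-3)) = 450*(-66) = -29700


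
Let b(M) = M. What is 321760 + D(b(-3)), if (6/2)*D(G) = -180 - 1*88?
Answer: 965012/3 ≈ 3.2167e+5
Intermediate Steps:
D(G) = -268/3 (D(G) = (-180 - 1*88)/3 = (-180 - 88)/3 = (⅓)*(-268) = -268/3)
321760 + D(b(-3)) = 321760 - 268/3 = 965012/3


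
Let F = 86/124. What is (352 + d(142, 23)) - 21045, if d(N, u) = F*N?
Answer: -638430/31 ≈ -20595.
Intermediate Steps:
F = 43/62 (F = 86*(1/124) = 43/62 ≈ 0.69355)
d(N, u) = 43*N/62
(352 + d(142, 23)) - 21045 = (352 + (43/62)*142) - 21045 = (352 + 3053/31) - 21045 = 13965/31 - 21045 = -638430/31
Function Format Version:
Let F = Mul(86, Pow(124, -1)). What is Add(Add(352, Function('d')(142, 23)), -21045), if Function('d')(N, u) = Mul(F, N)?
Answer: Rational(-638430, 31) ≈ -20595.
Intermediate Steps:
F = Rational(43, 62) (F = Mul(86, Rational(1, 124)) = Rational(43, 62) ≈ 0.69355)
Function('d')(N, u) = Mul(Rational(43, 62), N)
Add(Add(352, Function('d')(142, 23)), -21045) = Add(Add(352, Mul(Rational(43, 62), 142)), -21045) = Add(Add(352, Rational(3053, 31)), -21045) = Add(Rational(13965, 31), -21045) = Rational(-638430, 31)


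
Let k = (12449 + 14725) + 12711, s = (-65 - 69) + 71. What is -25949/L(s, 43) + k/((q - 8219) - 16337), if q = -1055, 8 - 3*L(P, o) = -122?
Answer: -666308189/1109810 ≈ -600.38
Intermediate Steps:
s = -63 (s = -134 + 71 = -63)
L(P, o) = 130/3 (L(P, o) = 8/3 - 1/3*(-122) = 8/3 + 122/3 = 130/3)
k = 39885 (k = 27174 + 12711 = 39885)
-25949/L(s, 43) + k/((q - 8219) - 16337) = -25949/130/3 + 39885/((-1055 - 8219) - 16337) = -25949*3/130 + 39885/(-9274 - 16337) = -77847/130 + 39885/(-25611) = -77847/130 + 39885*(-1/25611) = -77847/130 - 13295/8537 = -666308189/1109810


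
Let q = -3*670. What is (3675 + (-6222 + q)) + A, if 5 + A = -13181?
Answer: -17743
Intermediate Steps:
A = -13186 (A = -5 - 13181 = -13186)
q = -2010
(3675 + (-6222 + q)) + A = (3675 + (-6222 - 2010)) - 13186 = (3675 - 8232) - 13186 = -4557 - 13186 = -17743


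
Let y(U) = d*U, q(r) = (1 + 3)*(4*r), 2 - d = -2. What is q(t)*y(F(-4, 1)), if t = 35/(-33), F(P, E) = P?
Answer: 8960/33 ≈ 271.52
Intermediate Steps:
d = 4 (d = 2 - 1*(-2) = 2 + 2 = 4)
t = -35/33 (t = 35*(-1/33) = -35/33 ≈ -1.0606)
q(r) = 16*r (q(r) = 4*(4*r) = 16*r)
y(U) = 4*U
q(t)*y(F(-4, 1)) = (16*(-35/33))*(4*(-4)) = -560/33*(-16) = 8960/33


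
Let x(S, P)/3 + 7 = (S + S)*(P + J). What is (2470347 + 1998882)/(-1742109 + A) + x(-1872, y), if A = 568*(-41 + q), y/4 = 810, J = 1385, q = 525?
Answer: -76217985036366/1467197 ≈ -5.1948e+7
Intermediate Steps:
y = 3240 (y = 4*810 = 3240)
x(S, P) = -21 + 6*S*(1385 + P) (x(S, P) = -21 + 3*((S + S)*(P + 1385)) = -21 + 3*((2*S)*(1385 + P)) = -21 + 3*(2*S*(1385 + P)) = -21 + 6*S*(1385 + P))
A = 274912 (A = 568*(-41 + 525) = 568*484 = 274912)
(2470347 + 1998882)/(-1742109 + A) + x(-1872, y) = (2470347 + 1998882)/(-1742109 + 274912) + (-21 + 8310*(-1872) + 6*3240*(-1872)) = 4469229/(-1467197) + (-21 - 15556320 - 36391680) = 4469229*(-1/1467197) - 51948021 = -4469229/1467197 - 51948021 = -76217985036366/1467197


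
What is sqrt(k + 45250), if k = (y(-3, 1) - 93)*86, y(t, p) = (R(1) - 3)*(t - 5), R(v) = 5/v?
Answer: 2*sqrt(8969) ≈ 189.41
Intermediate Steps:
y(t, p) = -10 + 2*t (y(t, p) = (5/1 - 3)*(t - 5) = (5*1 - 3)*(-5 + t) = (5 - 3)*(-5 + t) = 2*(-5 + t) = -10 + 2*t)
k = -9374 (k = ((-10 + 2*(-3)) - 93)*86 = ((-10 - 6) - 93)*86 = (-16 - 93)*86 = -109*86 = -9374)
sqrt(k + 45250) = sqrt(-9374 + 45250) = sqrt(35876) = 2*sqrt(8969)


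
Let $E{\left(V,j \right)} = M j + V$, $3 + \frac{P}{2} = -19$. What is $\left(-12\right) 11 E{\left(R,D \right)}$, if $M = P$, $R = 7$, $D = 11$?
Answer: $62964$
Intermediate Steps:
$P = -44$ ($P = -6 + 2 \left(-19\right) = -6 - 38 = -44$)
$M = -44$
$E{\left(V,j \right)} = V - 44 j$ ($E{\left(V,j \right)} = - 44 j + V = V - 44 j$)
$\left(-12\right) 11 E{\left(R,D \right)} = \left(-12\right) 11 \left(7 - 484\right) = - 132 \left(7 - 484\right) = \left(-132\right) \left(-477\right) = 62964$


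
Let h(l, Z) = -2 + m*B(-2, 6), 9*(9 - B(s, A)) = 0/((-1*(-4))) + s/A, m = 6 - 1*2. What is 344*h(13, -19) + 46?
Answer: 318410/27 ≈ 11793.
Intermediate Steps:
m = 4 (m = 6 - 2 = 4)
B(s, A) = 9 - s/(9*A) (B(s, A) = 9 - (0/((-1*(-4))) + s/A)/9 = 9 - (0/4 + s/A)/9 = 9 - (0*(¼) + s/A)/9 = 9 - (0 + s/A)/9 = 9 - s/(9*A))
h(l, Z) = 922/27 (h(l, Z) = -2 + 4*(9 - ⅑*(-2)/6) = -2 + 4*(9 - ⅑*(-2)*⅙) = -2 + 4*(9 + 1/27) = -2 + 4*(244/27) = -2 + 976/27 = 922/27)
344*h(13, -19) + 46 = 344*(922/27) + 46 = 317168/27 + 46 = 318410/27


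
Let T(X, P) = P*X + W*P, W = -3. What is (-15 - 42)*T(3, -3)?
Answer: 0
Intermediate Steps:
T(X, P) = -3*P + P*X (T(X, P) = P*X - 3*P = -3*P + P*X)
(-15 - 42)*T(3, -3) = (-15 - 42)*(-3*(-3 + 3)) = -(-171)*0 = -57*0 = 0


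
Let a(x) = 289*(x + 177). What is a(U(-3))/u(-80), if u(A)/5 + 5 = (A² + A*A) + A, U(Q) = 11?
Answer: 54332/63575 ≈ 0.85461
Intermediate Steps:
a(x) = 51153 + 289*x (a(x) = 289*(177 + x) = 51153 + 289*x)
u(A) = -25 + 5*A + 10*A² (u(A) = -25 + 5*((A² + A*A) + A) = -25 + 5*((A² + A²) + A) = -25 + 5*(2*A² + A) = -25 + 5*(A + 2*A²) = -25 + (5*A + 10*A²) = -25 + 5*A + 10*A²)
a(U(-3))/u(-80) = (51153 + 289*11)/(-25 + 5*(-80) + 10*(-80)²) = (51153 + 3179)/(-25 - 400 + 10*6400) = 54332/(-25 - 400 + 64000) = 54332/63575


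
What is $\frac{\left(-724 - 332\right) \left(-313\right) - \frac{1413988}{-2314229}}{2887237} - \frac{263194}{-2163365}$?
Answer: $\frac{3413389382102350462}{14455015619147773645} \approx 0.23614$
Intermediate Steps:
$\frac{\left(-724 - 332\right) \left(-313\right) - \frac{1413988}{-2314229}}{2887237} - \frac{263194}{-2163365} = \left(\left(-1056\right) \left(-313\right) - - \frac{1413988}{2314229}\right) \frac{1}{2887237} - - \frac{263194}{2163365} = \left(330528 + \frac{1413988}{2314229}\right) \frac{1}{2887237} + \frac{263194}{2163365} = \frac{764918896900}{2314229} \cdot \frac{1}{2887237} + \frac{263194}{2163365} = \frac{764918896900}{6681727595273} + \frac{263194}{2163365} = \frac{3413389382102350462}{14455015619147773645}$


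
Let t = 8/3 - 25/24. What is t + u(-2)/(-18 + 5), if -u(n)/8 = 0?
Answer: 13/8 ≈ 1.6250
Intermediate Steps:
t = 13/8 (t = 8*(1/3) - 25*1/24 = 8/3 - 25/24 = 13/8 ≈ 1.6250)
u(n) = 0 (u(n) = -8*0 = 0)
t + u(-2)/(-18 + 5) = 13/8 + 0/(-18 + 5) = 13/8 + 0/(-13) = 13/8 + 0*(-1/13) = 13/8 + 0 = 13/8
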